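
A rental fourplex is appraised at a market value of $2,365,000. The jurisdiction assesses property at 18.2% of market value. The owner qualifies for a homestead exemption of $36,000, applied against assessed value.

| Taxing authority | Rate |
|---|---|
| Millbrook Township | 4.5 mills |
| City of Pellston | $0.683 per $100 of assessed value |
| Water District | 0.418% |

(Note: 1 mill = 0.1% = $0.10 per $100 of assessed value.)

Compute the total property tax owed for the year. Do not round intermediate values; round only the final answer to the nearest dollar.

Assessed value = $2,365,000 × 0.182 = $430,430
Taxable value = $430,430 − $36,000 = $394,430
Millbrook Township: $394,430 × 0.0045 = $1,774.935
City of Pellston: $394,430 × 0.00683 = $2,693.9569
Water District: $394,430 × 0.00418 = $1,648.7174
Total = $6,117.6093

$6,118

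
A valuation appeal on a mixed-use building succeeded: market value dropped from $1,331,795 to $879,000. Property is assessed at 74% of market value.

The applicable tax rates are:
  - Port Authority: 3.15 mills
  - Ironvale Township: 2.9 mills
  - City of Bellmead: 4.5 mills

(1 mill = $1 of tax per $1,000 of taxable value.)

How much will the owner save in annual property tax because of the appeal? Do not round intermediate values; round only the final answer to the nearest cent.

$3,534.97

Old assessed value = $1,331,795 × 0.74 = $985,528.3
New assessed value = $879,000 × 0.74 = $650,460
Combined rate = 0.00315 + 0.0029 + 0.0045 = 0.01055
Old tax = $985,528.3 × 0.01055 = $10,397.323565
New tax = $650,460 × 0.01055 = $6,862.353
Reduction = $10,397.323565 − $6,862.353 = $3,534.970565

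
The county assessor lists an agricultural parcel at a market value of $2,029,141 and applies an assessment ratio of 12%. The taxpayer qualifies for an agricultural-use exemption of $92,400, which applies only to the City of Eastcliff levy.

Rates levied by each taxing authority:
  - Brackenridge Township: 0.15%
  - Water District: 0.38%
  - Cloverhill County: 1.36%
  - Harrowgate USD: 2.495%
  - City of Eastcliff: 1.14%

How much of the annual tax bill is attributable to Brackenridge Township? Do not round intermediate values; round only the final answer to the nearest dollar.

$365

Assessed value = $2,029,141 × 0.12 = $243,496.92
Brackenridge Township taxable value = $243,496.92 (exemption does not apply)
Brackenridge Township levy = $243,496.92 × 0.0015 = $365.24538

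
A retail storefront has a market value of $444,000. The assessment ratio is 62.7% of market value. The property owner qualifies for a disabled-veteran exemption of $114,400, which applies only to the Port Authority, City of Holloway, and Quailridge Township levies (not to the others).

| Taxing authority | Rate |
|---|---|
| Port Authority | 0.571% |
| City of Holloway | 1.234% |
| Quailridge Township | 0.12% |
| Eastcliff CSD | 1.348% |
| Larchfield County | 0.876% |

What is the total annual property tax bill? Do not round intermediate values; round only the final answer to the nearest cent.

$9,348.12

Assessed value = $444,000 × 0.627 = $278,388
Port Authority: ($278,388 − $114,400) × 0.00571 = $163,988 × 0.00571 = $936.37148
City of Holloway: ($278,388 − $114,400) × 0.01234 = $163,988 × 0.01234 = $2,023.61192
Quailridge Township: ($278,388 − $114,400) × 0.0012 = $163,988 × 0.0012 = $196.7856
Eastcliff CSD: $278,388 × 0.01348 = $3,752.67024
Larchfield County: $278,388 × 0.00876 = $2,438.67888
Total = $9,348.11812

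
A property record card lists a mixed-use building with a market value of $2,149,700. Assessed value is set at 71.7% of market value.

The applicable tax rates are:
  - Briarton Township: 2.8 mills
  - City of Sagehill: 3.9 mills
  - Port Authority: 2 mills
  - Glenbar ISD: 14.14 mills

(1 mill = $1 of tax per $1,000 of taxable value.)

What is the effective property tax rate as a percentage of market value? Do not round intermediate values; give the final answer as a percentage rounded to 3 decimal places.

1.638%

Assessed value = $2,149,700 × 0.717 = $1,541,334.9
Briarton Township: $1,541,334.9 × 0.0028 = $4,315.73772
City of Sagehill: $1,541,334.9 × 0.0039 = $6,011.20611
Port Authority: $1,541,334.9 × 0.002 = $3,082.6698
Glenbar ISD: $1,541,334.9 × 0.01414 = $21,794.475486
Total tax = $35,204.089116
Effective rate = $35,204.089116 ÷ $2,149,700 = 1.638% of market value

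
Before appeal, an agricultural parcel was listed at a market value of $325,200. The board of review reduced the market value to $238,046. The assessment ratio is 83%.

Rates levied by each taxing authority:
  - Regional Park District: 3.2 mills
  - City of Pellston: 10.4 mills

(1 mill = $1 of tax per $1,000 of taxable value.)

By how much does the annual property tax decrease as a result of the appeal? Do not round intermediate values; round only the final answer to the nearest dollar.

Old assessed value = $325,200 × 0.83 = $269,916
New assessed value = $238,046 × 0.83 = $197,578.18
Combined rate = 0.0032 + 0.0104 = 0.0136
Old tax = $269,916 × 0.0136 = $3,670.8576
New tax = $197,578.18 × 0.0136 = $2,687.063248
Reduction = $3,670.8576 − $2,687.063248 = $983.794352

$984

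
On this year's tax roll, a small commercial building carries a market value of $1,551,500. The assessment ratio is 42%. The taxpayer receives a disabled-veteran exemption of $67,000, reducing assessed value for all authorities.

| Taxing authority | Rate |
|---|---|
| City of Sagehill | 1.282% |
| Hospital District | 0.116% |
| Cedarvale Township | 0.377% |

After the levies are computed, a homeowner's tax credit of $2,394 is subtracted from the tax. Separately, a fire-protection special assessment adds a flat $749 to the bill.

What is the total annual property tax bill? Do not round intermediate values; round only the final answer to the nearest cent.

Assessed value = $1,551,500 × 0.42 = $651,630
Taxable value = $651,630 − $67,000 = $584,630
City of Sagehill: $584,630 × 0.01282 = $7,494.9566
Hospital District: $584,630 × 0.00116 = $678.1708
Cedarvale Township: $584,630 × 0.00377 = $2,204.0551
Levies subtotal = $10,377.1825
After credit = $10,377.1825 − $2,394 = $7,983.1825
Total = $7,983.1825 + $749 = $8,732.1825

$8,732.18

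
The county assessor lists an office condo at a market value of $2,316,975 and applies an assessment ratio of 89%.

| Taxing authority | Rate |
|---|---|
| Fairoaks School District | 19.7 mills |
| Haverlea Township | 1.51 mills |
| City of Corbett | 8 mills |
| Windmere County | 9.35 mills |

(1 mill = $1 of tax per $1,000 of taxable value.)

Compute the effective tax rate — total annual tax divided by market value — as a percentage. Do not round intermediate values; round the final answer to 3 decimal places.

3.432%

Assessed value = $2,316,975 × 0.89 = $2,062,107.75
Fairoaks School District: $2,062,107.75 × 0.0197 = $40,623.522675
Haverlea Township: $2,062,107.75 × 0.00151 = $3,113.7827025
City of Corbett: $2,062,107.75 × 0.008 = $16,496.862
Windmere County: $2,062,107.75 × 0.00935 = $19,280.7074625
Total tax = $79,514.87484
Effective rate = $79,514.87484 ÷ $2,316,975 = 3.432% of market value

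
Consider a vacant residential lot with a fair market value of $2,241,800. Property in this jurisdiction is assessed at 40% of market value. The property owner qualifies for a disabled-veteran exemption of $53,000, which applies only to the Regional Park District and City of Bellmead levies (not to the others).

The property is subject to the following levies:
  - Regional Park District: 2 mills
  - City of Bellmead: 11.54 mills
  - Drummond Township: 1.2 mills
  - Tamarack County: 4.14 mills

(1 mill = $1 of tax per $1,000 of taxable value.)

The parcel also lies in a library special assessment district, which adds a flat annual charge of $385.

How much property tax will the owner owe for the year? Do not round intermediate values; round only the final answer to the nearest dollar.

Assessed value = $2,241,800 × 0.4 = $896,720
Regional Park District: ($896,720 − $53,000) × 0.002 = $843,720 × 0.002 = $1,687.44
City of Bellmead: ($896,720 − $53,000) × 0.01154 = $843,720 × 0.01154 = $9,736.5288
Drummond Township: $896,720 × 0.0012 = $1,076.064
Tamarack County: $896,720 × 0.00414 = $3,712.4208
Levies subtotal = $16,212.4536
Total = $16,212.4536 + $385 = $16,597.4536

$16,597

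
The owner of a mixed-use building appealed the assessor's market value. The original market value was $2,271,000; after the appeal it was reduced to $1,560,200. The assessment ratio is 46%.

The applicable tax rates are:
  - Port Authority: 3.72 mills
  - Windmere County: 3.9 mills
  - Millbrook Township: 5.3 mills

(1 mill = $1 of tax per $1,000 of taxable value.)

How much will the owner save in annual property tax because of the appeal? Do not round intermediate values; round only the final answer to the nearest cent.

Old assessed value = $2,271,000 × 0.46 = $1,044,660
New assessed value = $1,560,200 × 0.46 = $717,692
Combined rate = 0.00372 + 0.0039 + 0.0053 = 0.01292
Old tax = $1,044,660 × 0.01292 = $13,497.0072
New tax = $717,692 × 0.01292 = $9,272.58064
Reduction = $13,497.0072 − $9,272.58064 = $4,224.42656

$4,224.43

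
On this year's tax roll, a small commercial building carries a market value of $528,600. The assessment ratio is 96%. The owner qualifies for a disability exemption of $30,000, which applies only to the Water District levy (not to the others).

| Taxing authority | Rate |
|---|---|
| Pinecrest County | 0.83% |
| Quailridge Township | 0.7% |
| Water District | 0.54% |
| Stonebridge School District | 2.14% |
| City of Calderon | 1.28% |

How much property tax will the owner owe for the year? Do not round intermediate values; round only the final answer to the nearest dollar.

$27,697

Assessed value = $528,600 × 0.96 = $507,456
Pinecrest County: $507,456 × 0.0083 = $4,211.8848
Quailridge Township: $507,456 × 0.007 = $3,552.192
Water District: ($507,456 − $30,000) × 0.0054 = $477,456 × 0.0054 = $2,578.2624
Stonebridge School District: $507,456 × 0.0214 = $10,859.5584
City of Calderon: $507,456 × 0.0128 = $6,495.4368
Total = $27,697.3344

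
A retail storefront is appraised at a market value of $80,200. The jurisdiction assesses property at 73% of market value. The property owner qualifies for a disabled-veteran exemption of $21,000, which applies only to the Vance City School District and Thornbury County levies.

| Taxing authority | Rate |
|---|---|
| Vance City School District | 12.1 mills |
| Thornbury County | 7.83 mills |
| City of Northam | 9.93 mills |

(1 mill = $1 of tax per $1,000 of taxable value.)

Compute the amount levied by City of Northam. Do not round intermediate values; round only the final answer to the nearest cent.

$581.36

Assessed value = $80,200 × 0.73 = $58,546
City of Northam taxable value = $58,546 (exemption does not apply)
City of Northam levy = $58,546 × 0.00993 = $581.36178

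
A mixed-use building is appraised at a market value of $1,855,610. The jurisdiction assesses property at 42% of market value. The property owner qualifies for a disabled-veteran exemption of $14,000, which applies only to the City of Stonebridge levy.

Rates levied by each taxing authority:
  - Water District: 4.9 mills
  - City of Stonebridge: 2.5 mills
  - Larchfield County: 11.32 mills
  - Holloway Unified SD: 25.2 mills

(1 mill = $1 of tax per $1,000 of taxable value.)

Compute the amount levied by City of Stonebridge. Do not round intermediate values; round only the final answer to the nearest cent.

Assessed value = $1,855,610 × 0.42 = $779,356.2
City of Stonebridge taxable value = $779,356.2 − $14,000 = $765,356.2
City of Stonebridge levy = $765,356.2 × 0.0025 = $1,913.3905

$1,913.39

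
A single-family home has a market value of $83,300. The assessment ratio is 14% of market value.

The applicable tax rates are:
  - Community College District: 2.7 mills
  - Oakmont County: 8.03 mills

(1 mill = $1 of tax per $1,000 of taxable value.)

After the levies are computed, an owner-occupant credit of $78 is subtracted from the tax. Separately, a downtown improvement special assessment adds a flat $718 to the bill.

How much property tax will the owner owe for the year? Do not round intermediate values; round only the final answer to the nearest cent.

Assessed value = $83,300 × 0.14 = $11,662
Community College District: $11,662 × 0.0027 = $31.4874
Oakmont County: $11,662 × 0.00803 = $93.64586
Levies subtotal = $125.13326
After credit = $125.13326 − $78 = $47.13326
Total = $47.13326 + $718 = $765.13326

$765.13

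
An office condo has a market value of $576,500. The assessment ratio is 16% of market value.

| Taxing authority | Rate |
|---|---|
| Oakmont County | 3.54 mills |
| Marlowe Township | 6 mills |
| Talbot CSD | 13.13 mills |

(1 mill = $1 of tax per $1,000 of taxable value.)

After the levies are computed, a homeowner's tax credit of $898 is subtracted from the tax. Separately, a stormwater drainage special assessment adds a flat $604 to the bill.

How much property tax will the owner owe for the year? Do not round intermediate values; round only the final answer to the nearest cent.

Assessed value = $576,500 × 0.16 = $92,240
Oakmont County: $92,240 × 0.00354 = $326.5296
Marlowe Township: $92,240 × 0.006 = $553.44
Talbot CSD: $92,240 × 0.01313 = $1,211.1112
Levies subtotal = $2,091.0808
After credit = $2,091.0808 − $898 = $1,193.0808
Total = $1,193.0808 + $604 = $1,797.0808

$1,797.08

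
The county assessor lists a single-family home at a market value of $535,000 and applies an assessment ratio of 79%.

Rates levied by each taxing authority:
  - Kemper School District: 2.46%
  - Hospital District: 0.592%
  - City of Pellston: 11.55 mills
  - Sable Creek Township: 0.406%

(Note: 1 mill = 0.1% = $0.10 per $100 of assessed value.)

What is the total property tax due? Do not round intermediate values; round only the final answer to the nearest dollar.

$19,497

Assessed value = $535,000 × 0.79 = $422,650
Kemper School District: $422,650 × 0.0246 = $10,397.19
Hospital District: $422,650 × 0.00592 = $2,502.088
City of Pellston: $422,650 × 0.01155 = $4,881.6075
Sable Creek Township: $422,650 × 0.00406 = $1,715.959
Total = $19,496.8445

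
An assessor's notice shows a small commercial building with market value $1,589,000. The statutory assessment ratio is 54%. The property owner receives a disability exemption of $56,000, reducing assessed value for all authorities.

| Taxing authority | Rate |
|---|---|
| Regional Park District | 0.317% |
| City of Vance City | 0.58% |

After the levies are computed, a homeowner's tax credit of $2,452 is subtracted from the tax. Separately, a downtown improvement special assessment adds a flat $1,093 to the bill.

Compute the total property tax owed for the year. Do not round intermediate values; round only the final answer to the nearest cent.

Assessed value = $1,589,000 × 0.54 = $858,060
Taxable value = $858,060 − $56,000 = $802,060
Regional Park District: $802,060 × 0.00317 = $2,542.5302
City of Vance City: $802,060 × 0.0058 = $4,651.948
Levies subtotal = $7,194.4782
After credit = $7,194.4782 − $2,452 = $4,742.4782
Total = $4,742.4782 + $1,093 = $5,835.4782

$5,835.48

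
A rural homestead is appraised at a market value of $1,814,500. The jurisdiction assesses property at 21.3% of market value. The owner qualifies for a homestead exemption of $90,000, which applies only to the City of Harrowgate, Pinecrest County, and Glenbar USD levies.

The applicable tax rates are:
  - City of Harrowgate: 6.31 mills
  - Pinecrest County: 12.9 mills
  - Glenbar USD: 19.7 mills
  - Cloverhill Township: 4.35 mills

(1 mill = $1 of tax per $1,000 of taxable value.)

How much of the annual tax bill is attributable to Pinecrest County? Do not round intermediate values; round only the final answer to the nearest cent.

Assessed value = $1,814,500 × 0.213 = $386,488.5
Pinecrest County taxable value = $386,488.5 − $90,000 = $296,488.5
Pinecrest County levy = $296,488.5 × 0.0129 = $3,824.70165

$3,824.70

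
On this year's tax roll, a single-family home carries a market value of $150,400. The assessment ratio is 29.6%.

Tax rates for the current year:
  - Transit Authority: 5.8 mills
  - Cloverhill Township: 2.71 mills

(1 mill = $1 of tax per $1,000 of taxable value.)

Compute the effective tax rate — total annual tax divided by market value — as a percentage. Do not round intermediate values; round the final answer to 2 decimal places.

0.25%

Assessed value = $150,400 × 0.296 = $44,518.4
Transit Authority: $44,518.4 × 0.0058 = $258.20672
Cloverhill Township: $44,518.4 × 0.00271 = $120.644864
Total tax = $378.851584
Effective rate = $378.851584 ÷ $150,400 = 0.25% of market value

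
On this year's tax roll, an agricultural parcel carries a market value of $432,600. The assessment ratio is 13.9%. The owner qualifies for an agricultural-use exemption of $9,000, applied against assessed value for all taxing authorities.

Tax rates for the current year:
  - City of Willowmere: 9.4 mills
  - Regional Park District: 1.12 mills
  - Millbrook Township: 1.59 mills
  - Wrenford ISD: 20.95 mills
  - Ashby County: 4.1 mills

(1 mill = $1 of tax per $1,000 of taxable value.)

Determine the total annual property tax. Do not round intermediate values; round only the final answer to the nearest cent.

$1,900.04

Assessed value = $432,600 × 0.139 = $60,131.4
Taxable value = $60,131.4 − $9,000 = $51,131.4
City of Willowmere: $51,131.4 × 0.0094 = $480.63516
Regional Park District: $51,131.4 × 0.00112 = $57.267168
Millbrook Township: $51,131.4 × 0.00159 = $81.298926
Wrenford ISD: $51,131.4 × 0.02095 = $1,071.20283
Ashby County: $51,131.4 × 0.0041 = $209.63874
Total = $480.63516 + $57.267168 + $81.298926 + $1,071.20283 + $209.63874 = $1,900.042824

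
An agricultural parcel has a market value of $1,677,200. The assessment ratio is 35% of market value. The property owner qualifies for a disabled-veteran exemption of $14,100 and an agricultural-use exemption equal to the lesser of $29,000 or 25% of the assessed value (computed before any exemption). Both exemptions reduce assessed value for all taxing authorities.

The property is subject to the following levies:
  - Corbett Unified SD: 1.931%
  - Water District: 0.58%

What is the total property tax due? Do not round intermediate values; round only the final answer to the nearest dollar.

$13,658

Assessed value = $1,677,200 × 0.35 = $587,020
Agricultural-use exemption = min($29,000, 25% × $587,020) = min($29,000, $146,755) = $29,000 (dollar cap binds)
Taxable value = $587,020 − $14,100 − $29,000 = $543,920
Corbett Unified SD: $543,920 × 0.01931 = $10,503.0952
Water District: $543,920 × 0.0058 = $3,154.736
Total = $13,657.8312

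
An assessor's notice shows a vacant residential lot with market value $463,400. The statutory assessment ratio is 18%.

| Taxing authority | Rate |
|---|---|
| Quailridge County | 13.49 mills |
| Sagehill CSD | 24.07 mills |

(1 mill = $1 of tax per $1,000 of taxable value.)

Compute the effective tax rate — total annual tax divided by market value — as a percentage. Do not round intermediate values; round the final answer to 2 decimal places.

0.68%

Assessed value = $463,400 × 0.18 = $83,412
Quailridge County: $83,412 × 0.01349 = $1,125.22788
Sagehill CSD: $83,412 × 0.02407 = $2,007.72684
Total tax = $3,132.95472
Effective rate = $3,132.95472 ÷ $463,400 = 0.68% of market value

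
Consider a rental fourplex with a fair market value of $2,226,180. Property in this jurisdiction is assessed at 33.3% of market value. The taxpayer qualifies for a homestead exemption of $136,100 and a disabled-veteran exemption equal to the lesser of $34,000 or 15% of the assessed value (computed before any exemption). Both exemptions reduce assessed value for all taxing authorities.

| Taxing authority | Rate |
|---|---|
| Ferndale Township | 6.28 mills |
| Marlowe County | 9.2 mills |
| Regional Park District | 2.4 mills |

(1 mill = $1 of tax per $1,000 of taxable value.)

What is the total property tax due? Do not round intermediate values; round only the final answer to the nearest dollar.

$10,213

Assessed value = $2,226,180 × 0.333 = $741,317.94
Disabled-veteran exemption = min($34,000, 15% × $741,317.94) = min($34,000, $111,197.691) = $34,000 (dollar cap binds)
Taxable value = $741,317.94 − $136,100 − $34,000 = $571,217.94
Ferndale Township: $571,217.94 × 0.00628 = $3,587.2486632
Marlowe County: $571,217.94 × 0.0092 = $5,255.205048
Regional Park District: $571,217.94 × 0.0024 = $1,370.923056
Total = $10,213.3767672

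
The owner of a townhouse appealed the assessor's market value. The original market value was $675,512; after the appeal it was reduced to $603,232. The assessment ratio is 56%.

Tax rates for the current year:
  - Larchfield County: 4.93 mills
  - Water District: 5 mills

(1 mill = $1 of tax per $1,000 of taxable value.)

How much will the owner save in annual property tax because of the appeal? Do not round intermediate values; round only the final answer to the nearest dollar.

$402

Old assessed value = $675,512 × 0.56 = $378,286.72
New assessed value = $603,232 × 0.56 = $337,809.92
Combined rate = 0.00493 + 0.005 = 0.00993
Old tax = $378,286.72 × 0.00993 = $3,756.3871296
New tax = $337,809.92 × 0.00993 = $3,354.4525056
Reduction = $3,756.3871296 − $3,354.4525056 = $401.934624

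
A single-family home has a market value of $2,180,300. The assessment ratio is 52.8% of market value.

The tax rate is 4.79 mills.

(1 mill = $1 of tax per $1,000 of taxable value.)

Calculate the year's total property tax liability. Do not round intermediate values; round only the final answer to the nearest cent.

Assessed value = $2,180,300 × 0.528 = $1,151,198.4
Tax = $1,151,198.4 × 0.00479 = $5,514.240336

$5,514.24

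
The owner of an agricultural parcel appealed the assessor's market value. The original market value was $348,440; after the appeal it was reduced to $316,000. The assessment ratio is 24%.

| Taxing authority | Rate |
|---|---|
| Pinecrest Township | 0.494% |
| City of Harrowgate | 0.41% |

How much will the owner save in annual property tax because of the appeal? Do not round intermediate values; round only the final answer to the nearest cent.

Old assessed value = $348,440 × 0.24 = $83,625.6
New assessed value = $316,000 × 0.24 = $75,840
Combined rate = 0.00494 + 0.0041 = 0.00904
Old tax = $83,625.6 × 0.00904 = $755.975424
New tax = $75,840 × 0.00904 = $685.5936
Reduction = $755.975424 − $685.5936 = $70.381824

$70.38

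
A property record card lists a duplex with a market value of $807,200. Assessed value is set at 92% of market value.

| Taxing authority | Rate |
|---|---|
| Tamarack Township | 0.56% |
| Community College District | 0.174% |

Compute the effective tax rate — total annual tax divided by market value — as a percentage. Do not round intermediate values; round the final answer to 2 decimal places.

0.68%

Assessed value = $807,200 × 0.92 = $742,624
Tamarack Township: $742,624 × 0.0056 = $4,158.6944
Community College District: $742,624 × 0.00174 = $1,292.16576
Total tax = $5,450.86016
Effective rate = $5,450.86016 ÷ $807,200 = 0.68% of market value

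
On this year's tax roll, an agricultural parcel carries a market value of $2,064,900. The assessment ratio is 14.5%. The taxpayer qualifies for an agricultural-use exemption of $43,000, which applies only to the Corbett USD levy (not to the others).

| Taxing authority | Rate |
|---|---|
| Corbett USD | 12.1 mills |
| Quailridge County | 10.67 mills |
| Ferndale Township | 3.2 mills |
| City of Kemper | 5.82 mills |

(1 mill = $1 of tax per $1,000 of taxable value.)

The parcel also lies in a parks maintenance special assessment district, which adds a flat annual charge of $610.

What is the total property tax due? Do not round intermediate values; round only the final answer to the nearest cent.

Assessed value = $2,064,900 × 0.145 = $299,410.5
Corbett USD: ($299,410.5 − $43,000) × 0.0121 = $256,410.5 × 0.0121 = $3,102.56705
Quailridge County: $299,410.5 × 0.01067 = $3,194.710035
Ferndale Township: $299,410.5 × 0.0032 = $958.1136
City of Kemper: $299,410.5 × 0.00582 = $1,742.56911
Levies subtotal = $8,997.959795
Total = $8,997.959795 + $610 = $9,607.959795

$9,607.96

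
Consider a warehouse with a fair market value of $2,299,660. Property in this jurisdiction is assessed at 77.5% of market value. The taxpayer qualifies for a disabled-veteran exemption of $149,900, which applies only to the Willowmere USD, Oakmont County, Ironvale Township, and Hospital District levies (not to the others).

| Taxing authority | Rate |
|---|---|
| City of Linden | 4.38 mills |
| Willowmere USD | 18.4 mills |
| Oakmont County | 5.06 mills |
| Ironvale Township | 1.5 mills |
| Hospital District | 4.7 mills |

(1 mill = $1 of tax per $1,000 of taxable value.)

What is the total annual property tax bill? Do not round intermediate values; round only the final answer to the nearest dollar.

Assessed value = $2,299,660 × 0.775 = $1,782,236.5
City of Linden: $1,782,236.5 × 0.00438 = $7,806.19587
Willowmere USD: ($1,782,236.5 − $149,900) × 0.0184 = $1,632,336.5 × 0.0184 = $30,034.9916
Oakmont County: ($1,782,236.5 − $149,900) × 0.00506 = $1,632,336.5 × 0.00506 = $8,259.62269
Ironvale Township: ($1,782,236.5 − $149,900) × 0.0015 = $1,632,336.5 × 0.0015 = $2,448.50475
Hospital District: ($1,782,236.5 − $149,900) × 0.0047 = $1,632,336.5 × 0.0047 = $7,671.98155
Total = $56,221.29646

$56,221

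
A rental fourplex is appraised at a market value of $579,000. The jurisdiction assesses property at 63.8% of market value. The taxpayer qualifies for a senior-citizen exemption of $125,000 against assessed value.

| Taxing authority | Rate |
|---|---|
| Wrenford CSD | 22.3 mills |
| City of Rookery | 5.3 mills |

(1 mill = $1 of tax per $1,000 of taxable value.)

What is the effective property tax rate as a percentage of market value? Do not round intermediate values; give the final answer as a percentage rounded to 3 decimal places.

Assessed value = $579,000 × 0.638 = $369,402
Taxable value = $369,402 − $125,000 = $244,402
Wrenford CSD: $244,402 × 0.0223 = $5,450.1646
City of Rookery: $244,402 × 0.0053 = $1,295.3306
Total tax = $6,745.4952
Effective rate = $6,745.4952 ÷ $579,000 = 1.165% of market value

1.165%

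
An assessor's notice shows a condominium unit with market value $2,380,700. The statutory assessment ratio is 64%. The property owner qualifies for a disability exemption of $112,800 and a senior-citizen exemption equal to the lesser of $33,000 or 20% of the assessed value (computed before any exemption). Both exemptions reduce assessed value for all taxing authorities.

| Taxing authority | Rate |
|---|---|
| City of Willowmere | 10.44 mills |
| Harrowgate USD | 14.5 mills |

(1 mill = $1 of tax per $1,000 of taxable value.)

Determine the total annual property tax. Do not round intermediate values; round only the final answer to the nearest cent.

$34,363.53

Assessed value = $2,380,700 × 0.64 = $1,523,648
Senior-citizen exemption = min($33,000, 20% × $1,523,648) = min($33,000, $304,729.6) = $33,000 (dollar cap binds)
Taxable value = $1,523,648 − $112,800 − $33,000 = $1,377,848
City of Willowmere: $1,377,848 × 0.01044 = $14,384.73312
Harrowgate USD: $1,377,848 × 0.0145 = $19,978.796
Total = $34,363.52912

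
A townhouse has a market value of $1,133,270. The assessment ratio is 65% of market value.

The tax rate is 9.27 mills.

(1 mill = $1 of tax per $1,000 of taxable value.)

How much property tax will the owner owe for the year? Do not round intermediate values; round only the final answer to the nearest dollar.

$6,829

Assessed value = $1,133,270 × 0.65 = $736,625.5
Tax = $736,625.5 × 0.00927 = $6,828.518385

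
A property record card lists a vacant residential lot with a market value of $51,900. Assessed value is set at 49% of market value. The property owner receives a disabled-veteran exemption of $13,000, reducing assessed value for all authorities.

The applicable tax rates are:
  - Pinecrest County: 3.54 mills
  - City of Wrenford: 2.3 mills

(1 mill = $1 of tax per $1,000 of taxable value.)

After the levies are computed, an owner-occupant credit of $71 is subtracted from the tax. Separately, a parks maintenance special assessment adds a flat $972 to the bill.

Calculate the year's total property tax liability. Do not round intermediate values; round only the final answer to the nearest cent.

Assessed value = $51,900 × 0.49 = $25,431
Taxable value = $25,431 − $13,000 = $12,431
Pinecrest County: $12,431 × 0.00354 = $44.00574
City of Wrenford: $12,431 × 0.0023 = $28.5913
Levies subtotal = $72.59704
After credit = $72.59704 − $71 = $1.59704
Total = $1.59704 + $972 = $973.59704

$973.60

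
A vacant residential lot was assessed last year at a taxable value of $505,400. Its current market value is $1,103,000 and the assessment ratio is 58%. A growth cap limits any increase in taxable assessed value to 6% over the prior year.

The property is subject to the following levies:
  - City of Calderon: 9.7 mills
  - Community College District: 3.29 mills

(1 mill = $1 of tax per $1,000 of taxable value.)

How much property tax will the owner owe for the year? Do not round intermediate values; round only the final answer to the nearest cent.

Uncapped assessed value = $1,103,000 × 0.58 = $639,740
Cap limit = $505,400 × 1.06 = $535,724
Taxable assessed value = min($639,740, $535,724) = $535,724 (cap binds)
City of Calderon: $535,724 × 0.0097 = $5,196.5228
Community College District: $535,724 × 0.00329 = $1,762.53196
Total = $6,959.05476

$6,959.05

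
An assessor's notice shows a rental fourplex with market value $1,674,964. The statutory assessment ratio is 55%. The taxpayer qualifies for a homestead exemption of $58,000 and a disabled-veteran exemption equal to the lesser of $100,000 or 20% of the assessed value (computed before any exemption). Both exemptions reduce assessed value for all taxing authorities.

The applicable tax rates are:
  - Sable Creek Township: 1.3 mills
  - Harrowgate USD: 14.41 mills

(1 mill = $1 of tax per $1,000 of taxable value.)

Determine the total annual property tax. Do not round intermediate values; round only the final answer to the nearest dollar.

Assessed value = $1,674,964 × 0.55 = $921,230.2
Disabled-veteran exemption = min($100,000, 20% × $921,230.2) = min($100,000, $184,246.04) = $100,000 (dollar cap binds)
Taxable value = $921,230.2 − $58,000 − $100,000 = $763,230.2
Sable Creek Township: $763,230.2 × 0.0013 = $992.19926
Harrowgate USD: $763,230.2 × 0.01441 = $10,998.147182
Total = $11,990.346442

$11,990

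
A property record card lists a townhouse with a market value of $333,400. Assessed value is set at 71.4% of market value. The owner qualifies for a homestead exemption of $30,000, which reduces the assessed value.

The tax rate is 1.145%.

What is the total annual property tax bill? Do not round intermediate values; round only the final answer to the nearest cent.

$2,382.15

Assessed value = $333,400 × 0.714 = $238,047.6
Taxable value = $238,047.6 − $30,000 = $208,047.6
Tax = $208,047.6 × 0.01145 = $2,382.14502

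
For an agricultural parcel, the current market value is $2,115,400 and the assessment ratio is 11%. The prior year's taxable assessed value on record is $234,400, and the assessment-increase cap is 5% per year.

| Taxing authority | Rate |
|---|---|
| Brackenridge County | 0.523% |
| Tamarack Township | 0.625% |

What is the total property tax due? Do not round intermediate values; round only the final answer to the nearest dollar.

$2,671

Uncapped assessed value = $2,115,400 × 0.11 = $232,694
Cap limit = $234,400 × 1.05 = $246,120
Taxable assessed value = min($232,694, $246,120) = $232,694 (cap does not bind)
Brackenridge County: $232,694 × 0.00523 = $1,216.98962
Tamarack Township: $232,694 × 0.00625 = $1,454.3375
Total = $2,671.32712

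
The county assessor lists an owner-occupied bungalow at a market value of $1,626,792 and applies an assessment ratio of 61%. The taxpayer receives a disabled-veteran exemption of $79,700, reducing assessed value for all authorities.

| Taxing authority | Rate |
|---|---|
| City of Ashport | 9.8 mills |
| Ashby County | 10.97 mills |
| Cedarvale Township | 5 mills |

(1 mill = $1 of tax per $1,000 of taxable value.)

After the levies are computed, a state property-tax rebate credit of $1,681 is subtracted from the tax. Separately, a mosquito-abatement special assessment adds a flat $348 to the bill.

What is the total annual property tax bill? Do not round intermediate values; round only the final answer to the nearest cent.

$22,185.81

Assessed value = $1,626,792 × 0.61 = $992,343.12
Taxable value = $992,343.12 − $79,700 = $912,643.12
City of Ashport: $912,643.12 × 0.0098 = $8,943.902576
Ashby County: $912,643.12 × 0.01097 = $10,011.6950264
Cedarvale Township: $912,643.12 × 0.005 = $4,563.2156
Levies subtotal = $23,518.8132024
After credit = $23,518.8132024 − $1,681 = $21,837.8132024
Total = $21,837.8132024 + $348 = $22,185.8132024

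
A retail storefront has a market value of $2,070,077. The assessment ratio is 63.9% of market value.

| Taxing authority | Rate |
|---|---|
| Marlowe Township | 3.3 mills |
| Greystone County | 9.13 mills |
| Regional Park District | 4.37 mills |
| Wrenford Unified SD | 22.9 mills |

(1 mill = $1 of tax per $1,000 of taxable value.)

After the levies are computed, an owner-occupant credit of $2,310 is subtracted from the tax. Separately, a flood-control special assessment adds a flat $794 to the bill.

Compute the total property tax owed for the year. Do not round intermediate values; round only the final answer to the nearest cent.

$50,998.33

Assessed value = $2,070,077 × 0.639 = $1,322,779.203
Marlowe Township: $1,322,779.203 × 0.0033 = $4,365.1713699
Greystone County: $1,322,779.203 × 0.00913 = $12,076.97412339
Regional Park District: $1,322,779.203 × 0.00437 = $5,780.54511711
Wrenford Unified SD: $1,322,779.203 × 0.0229 = $30,291.6437487
Levies subtotal = $52,514.3343591
After credit = $52,514.3343591 − $2,310 = $50,204.3343591
Total = $50,204.3343591 + $794 = $50,998.3343591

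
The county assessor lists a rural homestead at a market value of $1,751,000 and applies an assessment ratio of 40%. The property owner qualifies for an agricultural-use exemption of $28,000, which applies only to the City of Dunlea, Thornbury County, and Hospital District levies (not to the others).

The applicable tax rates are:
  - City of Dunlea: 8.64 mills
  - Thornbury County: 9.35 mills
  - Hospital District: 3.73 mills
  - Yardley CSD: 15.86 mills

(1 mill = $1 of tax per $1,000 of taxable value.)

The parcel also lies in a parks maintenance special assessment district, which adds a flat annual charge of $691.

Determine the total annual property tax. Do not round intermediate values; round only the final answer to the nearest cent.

Assessed value = $1,751,000 × 0.4 = $700,400
City of Dunlea: ($700,400 − $28,000) × 0.00864 = $672,400 × 0.00864 = $5,809.536
Thornbury County: ($700,400 − $28,000) × 0.00935 = $672,400 × 0.00935 = $6,286.94
Hospital District: ($700,400 − $28,000) × 0.00373 = $672,400 × 0.00373 = $2,508.052
Yardley CSD: $700,400 × 0.01586 = $11,108.344
Levies subtotal = $25,712.872
Total = $25,712.872 + $691 = $26,403.872

$26,403.87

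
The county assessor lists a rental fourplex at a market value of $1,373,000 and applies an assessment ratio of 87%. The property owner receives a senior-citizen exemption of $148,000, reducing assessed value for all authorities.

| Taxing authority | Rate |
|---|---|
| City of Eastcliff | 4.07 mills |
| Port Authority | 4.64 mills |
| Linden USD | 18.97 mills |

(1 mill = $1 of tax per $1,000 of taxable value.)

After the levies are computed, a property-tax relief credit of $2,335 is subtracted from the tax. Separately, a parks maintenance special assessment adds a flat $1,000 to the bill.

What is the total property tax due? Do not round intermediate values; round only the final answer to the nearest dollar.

Assessed value = $1,373,000 × 0.87 = $1,194,510
Taxable value = $1,194,510 − $148,000 = $1,046,510
City of Eastcliff: $1,046,510 × 0.00407 = $4,259.2957
Port Authority: $1,046,510 × 0.00464 = $4,855.8064
Linden USD: $1,046,510 × 0.01897 = $19,852.2947
Levies subtotal = $28,967.3968
After credit = $28,967.3968 − $2,335 = $26,632.3968
Total = $26,632.3968 + $1,000 = $27,632.3968

$27,632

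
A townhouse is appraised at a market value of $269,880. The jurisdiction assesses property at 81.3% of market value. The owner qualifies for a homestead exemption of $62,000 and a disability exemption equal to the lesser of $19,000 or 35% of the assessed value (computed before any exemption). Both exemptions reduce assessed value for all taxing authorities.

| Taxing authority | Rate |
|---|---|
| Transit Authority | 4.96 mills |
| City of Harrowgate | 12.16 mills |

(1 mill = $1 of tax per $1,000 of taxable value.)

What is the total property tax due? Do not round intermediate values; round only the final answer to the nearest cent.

Assessed value = $269,880 × 0.813 = $219,412.44
Disability exemption = min($19,000, 35% × $219,412.44) = min($19,000, $76,794.354) = $19,000 (dollar cap binds)
Taxable value = $219,412.44 − $62,000 − $19,000 = $138,412.44
Transit Authority: $138,412.44 × 0.00496 = $686.5257024
City of Harrowgate: $138,412.44 × 0.01216 = $1,683.0952704
Total = $2,369.6209728

$2,369.62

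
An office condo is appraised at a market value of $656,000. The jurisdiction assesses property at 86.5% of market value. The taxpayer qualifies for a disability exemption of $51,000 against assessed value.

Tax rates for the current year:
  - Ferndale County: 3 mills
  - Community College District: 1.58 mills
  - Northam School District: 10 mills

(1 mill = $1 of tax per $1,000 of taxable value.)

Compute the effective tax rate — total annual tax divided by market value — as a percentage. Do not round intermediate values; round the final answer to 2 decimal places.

Assessed value = $656,000 × 0.865 = $567,440
Taxable value = $567,440 − $51,000 = $516,440
Ferndale County: $516,440 × 0.003 = $1,549.32
Community College District: $516,440 × 0.00158 = $815.9752
Northam School District: $516,440 × 0.01 = $5,164.4
Total tax = $7,529.6952
Effective rate = $7,529.6952 ÷ $656,000 = 1.15% of market value

1.15%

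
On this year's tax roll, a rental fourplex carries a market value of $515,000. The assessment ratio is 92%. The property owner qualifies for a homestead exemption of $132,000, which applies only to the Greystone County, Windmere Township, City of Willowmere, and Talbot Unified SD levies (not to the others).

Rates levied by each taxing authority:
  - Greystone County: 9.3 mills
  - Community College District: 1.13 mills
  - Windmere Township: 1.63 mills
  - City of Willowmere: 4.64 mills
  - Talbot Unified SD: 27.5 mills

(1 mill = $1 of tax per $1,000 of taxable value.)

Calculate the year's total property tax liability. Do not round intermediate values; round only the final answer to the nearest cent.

Assessed value = $515,000 × 0.92 = $473,800
Greystone County: ($473,800 − $132,000) × 0.0093 = $341,800 × 0.0093 = $3,178.74
Community College District: $473,800 × 0.00113 = $535.394
Windmere Township: ($473,800 − $132,000) × 0.00163 = $341,800 × 0.00163 = $557.134
City of Willowmere: ($473,800 − $132,000) × 0.00464 = $341,800 × 0.00464 = $1,585.952
Talbot Unified SD: ($473,800 − $132,000) × 0.0275 = $341,800 × 0.0275 = $9,399.5
Total = $15,256.72

$15,256.72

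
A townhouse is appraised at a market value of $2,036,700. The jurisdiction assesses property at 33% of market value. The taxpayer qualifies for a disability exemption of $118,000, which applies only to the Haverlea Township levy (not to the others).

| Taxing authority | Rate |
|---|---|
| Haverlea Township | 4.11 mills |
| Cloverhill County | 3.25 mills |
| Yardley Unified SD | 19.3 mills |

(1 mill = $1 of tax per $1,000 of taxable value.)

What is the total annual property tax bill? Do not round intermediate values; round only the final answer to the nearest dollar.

Assessed value = $2,036,700 × 0.33 = $672,111
Haverlea Township: ($672,111 − $118,000) × 0.00411 = $554,111 × 0.00411 = $2,277.39621
Cloverhill County: $672,111 × 0.00325 = $2,184.36075
Yardley Unified SD: $672,111 × 0.0193 = $12,971.7423
Total = $17,433.49926

$17,433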